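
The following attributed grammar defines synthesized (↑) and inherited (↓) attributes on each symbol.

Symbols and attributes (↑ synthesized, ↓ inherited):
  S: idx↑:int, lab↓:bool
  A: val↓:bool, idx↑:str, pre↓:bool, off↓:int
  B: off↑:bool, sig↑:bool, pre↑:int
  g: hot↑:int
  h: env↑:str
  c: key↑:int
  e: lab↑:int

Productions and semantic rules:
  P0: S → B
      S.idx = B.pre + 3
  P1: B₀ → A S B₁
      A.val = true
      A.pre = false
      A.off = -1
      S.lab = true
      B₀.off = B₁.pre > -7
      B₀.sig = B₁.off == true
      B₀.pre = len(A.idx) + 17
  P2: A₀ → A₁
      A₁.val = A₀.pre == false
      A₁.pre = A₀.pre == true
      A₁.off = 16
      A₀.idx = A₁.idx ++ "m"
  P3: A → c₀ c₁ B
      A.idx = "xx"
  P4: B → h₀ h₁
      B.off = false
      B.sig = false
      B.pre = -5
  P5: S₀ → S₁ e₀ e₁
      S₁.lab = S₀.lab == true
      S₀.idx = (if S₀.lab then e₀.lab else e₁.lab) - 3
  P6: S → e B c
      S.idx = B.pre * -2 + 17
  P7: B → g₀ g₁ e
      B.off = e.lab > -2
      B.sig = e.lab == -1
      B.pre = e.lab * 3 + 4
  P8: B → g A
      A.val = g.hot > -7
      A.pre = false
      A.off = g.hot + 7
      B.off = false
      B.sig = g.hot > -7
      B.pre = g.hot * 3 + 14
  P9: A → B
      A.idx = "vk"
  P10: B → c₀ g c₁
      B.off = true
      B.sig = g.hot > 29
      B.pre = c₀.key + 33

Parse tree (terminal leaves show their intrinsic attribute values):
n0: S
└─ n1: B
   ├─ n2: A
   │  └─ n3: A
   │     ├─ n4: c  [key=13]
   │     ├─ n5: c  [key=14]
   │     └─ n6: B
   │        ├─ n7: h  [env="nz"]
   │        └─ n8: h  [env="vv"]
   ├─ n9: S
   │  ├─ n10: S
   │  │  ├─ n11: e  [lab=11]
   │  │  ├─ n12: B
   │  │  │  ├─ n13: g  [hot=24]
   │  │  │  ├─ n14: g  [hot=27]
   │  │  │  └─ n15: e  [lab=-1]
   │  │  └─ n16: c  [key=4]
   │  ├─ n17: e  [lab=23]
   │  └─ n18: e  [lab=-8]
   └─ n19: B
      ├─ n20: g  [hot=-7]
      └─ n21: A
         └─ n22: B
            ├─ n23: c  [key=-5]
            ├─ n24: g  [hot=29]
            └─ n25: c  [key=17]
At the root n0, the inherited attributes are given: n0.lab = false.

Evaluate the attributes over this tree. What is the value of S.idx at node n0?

1. n0.lab = false  [given at root]
2. n2.val = true  [true]
3. n2.pre = false  [false]
4. n2.off = -1  [-1]
5. n3.val = true  [A₀.pre == false]
6. n3.pre = false  [A₀.pre == true]
7. n3.off = 16  [16]
8. n4.key = 13  [terminal]
9. n5.key = 14  [terminal]
10. n7.env = "nz"  [terminal]
11. n8.env = "vv"  [terminal]
12. n6.off = false  [false]
13. n6.sig = false  [false]
14. n6.pre = -5  [-5]
15. n3.idx = "xx"  ["xx"]
16. n2.idx = "xxm"  [A₁.idx ++ "m"]
17. n9.lab = true  [true]
18. n10.lab = true  [S₀.lab == true]
19. n11.lab = 11  [terminal]
20. n13.hot = 24  [terminal]
21. n14.hot = 27  [terminal]
22. n15.lab = -1  [terminal]
23. n12.off = true  [e.lab > -2]
24. n12.sig = true  [e.lab == -1]
25. n12.pre = 1  [e.lab * 3 + 4]
26. n16.key = 4  [terminal]
27. n10.idx = 15  [B.pre * -2 + 17]
28. n17.lab = 23  [terminal]
29. n18.lab = -8  [terminal]
30. n9.idx = 20  [(if S₀.lab then e₀.lab else e₁.lab) - 3]
31. n20.hot = -7  [terminal]
32. n21.val = false  [g.hot > -7]
33. n21.pre = false  [false]
34. n21.off = 0  [g.hot + 7]
35. n23.key = -5  [terminal]
36. n24.hot = 29  [terminal]
37. n25.key = 17  [terminal]
38. n22.off = true  [true]
39. n22.sig = false  [g.hot > 29]
40. n22.pre = 28  [c₀.key + 33]
41. n21.idx = "vk"  ["vk"]
42. n19.off = false  [false]
43. n19.sig = false  [g.hot > -7]
44. n19.pre = -7  [g.hot * 3 + 14]
45. n1.off = false  [B₁.pre > -7]
46. n1.sig = false  [B₁.off == true]
47. n1.pre = 20  [len(A.idx) + 17]
48. n0.idx = 23  [B.pre + 3]

23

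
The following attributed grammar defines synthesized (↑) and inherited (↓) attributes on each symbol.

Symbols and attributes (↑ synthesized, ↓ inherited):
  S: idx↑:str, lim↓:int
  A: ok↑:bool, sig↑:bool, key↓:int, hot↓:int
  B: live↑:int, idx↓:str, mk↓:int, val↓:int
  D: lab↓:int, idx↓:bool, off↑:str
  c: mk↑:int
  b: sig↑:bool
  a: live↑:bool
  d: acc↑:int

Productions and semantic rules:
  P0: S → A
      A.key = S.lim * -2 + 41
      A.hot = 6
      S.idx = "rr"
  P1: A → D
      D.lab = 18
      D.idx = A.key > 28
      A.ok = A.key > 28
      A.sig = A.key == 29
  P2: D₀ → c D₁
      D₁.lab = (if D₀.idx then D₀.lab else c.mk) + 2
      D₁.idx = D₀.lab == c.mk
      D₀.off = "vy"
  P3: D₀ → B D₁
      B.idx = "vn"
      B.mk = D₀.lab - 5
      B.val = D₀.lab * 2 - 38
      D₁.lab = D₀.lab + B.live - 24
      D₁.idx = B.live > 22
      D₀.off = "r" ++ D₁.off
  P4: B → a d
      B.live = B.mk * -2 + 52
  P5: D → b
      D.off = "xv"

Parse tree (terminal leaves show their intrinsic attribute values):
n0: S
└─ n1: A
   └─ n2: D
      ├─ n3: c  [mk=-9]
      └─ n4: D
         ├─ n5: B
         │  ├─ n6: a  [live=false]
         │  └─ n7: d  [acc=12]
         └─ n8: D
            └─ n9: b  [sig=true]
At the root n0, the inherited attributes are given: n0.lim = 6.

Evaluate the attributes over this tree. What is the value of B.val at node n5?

2

1. n0.lim = 6  [given at root]
2. n1.key = 29  [S.lim * -2 + 41]
3. n1.hot = 6  [6]
4. n2.lab = 18  [18]
5. n2.idx = true  [A.key > 28]
6. n3.mk = -9  [terminal]
7. n4.lab = 20  [(if D₀.idx then D₀.lab else c.mk) + 2]
8. n4.idx = false  [D₀.lab == c.mk]
9. n5.idx = "vn"  ["vn"]
10. n5.mk = 15  [D₀.lab - 5]
11. n5.val = 2  [D₀.lab * 2 - 38]
12. n6.live = false  [terminal]
13. n7.acc = 12  [terminal]
14. n5.live = 22  [B.mk * -2 + 52]
15. n8.lab = 18  [D₀.lab + B.live - 24]
16. n8.idx = false  [B.live > 22]
17. n9.sig = true  [terminal]
18. n8.off = "xv"  ["xv"]
19. n4.off = "rxv"  ["r" ++ D₁.off]
20. n2.off = "vy"  ["vy"]
21. n1.ok = true  [A.key > 28]
22. n1.sig = true  [A.key == 29]
23. n0.idx = "rr"  ["rr"]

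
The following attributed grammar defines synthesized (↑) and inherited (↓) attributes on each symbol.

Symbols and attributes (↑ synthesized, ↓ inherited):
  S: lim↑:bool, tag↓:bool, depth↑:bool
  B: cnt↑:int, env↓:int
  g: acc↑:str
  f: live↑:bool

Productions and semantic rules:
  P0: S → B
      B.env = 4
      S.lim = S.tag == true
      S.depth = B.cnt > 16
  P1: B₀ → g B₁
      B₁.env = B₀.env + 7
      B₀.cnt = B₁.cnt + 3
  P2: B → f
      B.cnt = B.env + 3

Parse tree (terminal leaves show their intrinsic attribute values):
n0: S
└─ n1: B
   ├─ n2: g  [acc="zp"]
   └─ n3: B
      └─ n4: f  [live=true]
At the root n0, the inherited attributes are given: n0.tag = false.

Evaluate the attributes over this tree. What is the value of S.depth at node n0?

1. n0.tag = false  [given at root]
2. n1.env = 4  [4]
3. n2.acc = "zp"  [terminal]
4. n3.env = 11  [B₀.env + 7]
5. n4.live = true  [terminal]
6. n3.cnt = 14  [B.env + 3]
7. n1.cnt = 17  [B₁.cnt + 3]
8. n0.lim = false  [S.tag == true]
9. n0.depth = true  [B.cnt > 16]

true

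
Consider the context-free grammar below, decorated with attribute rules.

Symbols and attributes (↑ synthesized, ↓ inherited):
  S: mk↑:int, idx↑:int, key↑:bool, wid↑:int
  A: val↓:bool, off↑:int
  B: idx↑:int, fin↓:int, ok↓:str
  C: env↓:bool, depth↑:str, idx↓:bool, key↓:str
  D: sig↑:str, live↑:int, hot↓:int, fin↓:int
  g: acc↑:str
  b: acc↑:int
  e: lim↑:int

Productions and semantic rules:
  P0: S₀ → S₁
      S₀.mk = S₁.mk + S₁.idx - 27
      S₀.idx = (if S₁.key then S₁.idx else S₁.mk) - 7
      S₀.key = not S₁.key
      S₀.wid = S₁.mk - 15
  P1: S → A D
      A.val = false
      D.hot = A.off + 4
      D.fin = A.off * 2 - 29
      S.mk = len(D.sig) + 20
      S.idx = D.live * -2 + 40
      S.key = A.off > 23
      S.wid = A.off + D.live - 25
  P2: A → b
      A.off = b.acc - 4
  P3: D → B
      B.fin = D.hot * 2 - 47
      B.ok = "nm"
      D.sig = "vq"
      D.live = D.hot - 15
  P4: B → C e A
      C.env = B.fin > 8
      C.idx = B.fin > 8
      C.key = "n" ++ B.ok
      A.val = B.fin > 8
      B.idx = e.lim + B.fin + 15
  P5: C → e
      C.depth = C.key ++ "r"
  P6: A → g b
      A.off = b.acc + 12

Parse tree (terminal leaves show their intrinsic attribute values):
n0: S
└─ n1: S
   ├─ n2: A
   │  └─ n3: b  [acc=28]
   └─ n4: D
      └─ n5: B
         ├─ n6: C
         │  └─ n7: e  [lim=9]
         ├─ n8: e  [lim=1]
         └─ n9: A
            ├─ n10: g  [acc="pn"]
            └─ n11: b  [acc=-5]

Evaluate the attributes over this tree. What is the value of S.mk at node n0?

9

1. n2.val = false  [false]
2. n3.acc = 28  [terminal]
3. n2.off = 24  [b.acc - 4]
4. n4.hot = 28  [A.off + 4]
5. n4.fin = 19  [A.off * 2 - 29]
6. n5.fin = 9  [D.hot * 2 - 47]
7. n5.ok = "nm"  ["nm"]
8. n6.env = true  [B.fin > 8]
9. n6.idx = true  [B.fin > 8]
10. n6.key = "nnm"  ["n" ++ B.ok]
11. n7.lim = 9  [terminal]
12. n6.depth = "nnmr"  [C.key ++ "r"]
13. n8.lim = 1  [terminal]
14. n9.val = true  [B.fin > 8]
15. n10.acc = "pn"  [terminal]
16. n11.acc = -5  [terminal]
17. n9.off = 7  [b.acc + 12]
18. n5.idx = 25  [e.lim + B.fin + 15]
19. n4.sig = "vq"  ["vq"]
20. n4.live = 13  [D.hot - 15]
21. n1.mk = 22  [len(D.sig) + 20]
22. n1.idx = 14  [D.live * -2 + 40]
23. n1.key = true  [A.off > 23]
24. n1.wid = 12  [A.off + D.live - 25]
25. n0.mk = 9  [S₁.mk + S₁.idx - 27]
26. n0.idx = 7  [(if S₁.key then S₁.idx else S₁.mk) - 7]
27. n0.key = false  [not S₁.key]
28. n0.wid = 7  [S₁.mk - 15]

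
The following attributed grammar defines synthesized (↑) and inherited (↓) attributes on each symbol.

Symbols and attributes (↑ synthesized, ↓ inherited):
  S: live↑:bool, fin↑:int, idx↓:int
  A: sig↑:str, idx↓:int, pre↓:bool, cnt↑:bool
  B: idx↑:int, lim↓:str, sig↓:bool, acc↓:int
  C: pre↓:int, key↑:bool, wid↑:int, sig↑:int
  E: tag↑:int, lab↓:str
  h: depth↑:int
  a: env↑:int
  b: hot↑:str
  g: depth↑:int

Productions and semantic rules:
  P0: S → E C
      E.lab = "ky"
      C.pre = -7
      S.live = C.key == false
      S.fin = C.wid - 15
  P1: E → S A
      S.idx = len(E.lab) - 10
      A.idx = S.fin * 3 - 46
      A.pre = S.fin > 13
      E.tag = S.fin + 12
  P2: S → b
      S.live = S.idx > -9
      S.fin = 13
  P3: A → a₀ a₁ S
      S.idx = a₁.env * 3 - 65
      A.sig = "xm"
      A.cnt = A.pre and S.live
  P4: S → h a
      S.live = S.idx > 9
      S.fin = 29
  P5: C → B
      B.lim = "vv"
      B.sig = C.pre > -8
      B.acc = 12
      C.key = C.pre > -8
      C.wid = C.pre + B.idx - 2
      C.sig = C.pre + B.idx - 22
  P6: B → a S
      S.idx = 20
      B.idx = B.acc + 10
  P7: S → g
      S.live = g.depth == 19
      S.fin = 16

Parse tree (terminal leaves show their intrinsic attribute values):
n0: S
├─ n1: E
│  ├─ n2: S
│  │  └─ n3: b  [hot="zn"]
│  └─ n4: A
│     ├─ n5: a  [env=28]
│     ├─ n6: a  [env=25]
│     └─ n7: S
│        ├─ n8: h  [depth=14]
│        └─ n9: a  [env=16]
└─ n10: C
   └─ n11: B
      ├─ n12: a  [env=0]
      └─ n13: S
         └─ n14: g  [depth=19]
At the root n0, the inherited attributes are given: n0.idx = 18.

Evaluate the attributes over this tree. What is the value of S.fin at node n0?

1. n0.idx = 18  [given at root]
2. n1.lab = "ky"  ["ky"]
3. n2.idx = -8  [len(E.lab) - 10]
4. n3.hot = "zn"  [terminal]
5. n2.live = true  [S.idx > -9]
6. n2.fin = 13  [13]
7. n4.idx = -7  [S.fin * 3 - 46]
8. n4.pre = false  [S.fin > 13]
9. n5.env = 28  [terminal]
10. n6.env = 25  [terminal]
11. n7.idx = 10  [a₁.env * 3 - 65]
12. n8.depth = 14  [terminal]
13. n9.env = 16  [terminal]
14. n7.live = true  [S.idx > 9]
15. n7.fin = 29  [29]
16. n4.sig = "xm"  ["xm"]
17. n4.cnt = false  [A.pre and S.live]
18. n1.tag = 25  [S.fin + 12]
19. n10.pre = -7  [-7]
20. n11.lim = "vv"  ["vv"]
21. n11.sig = true  [C.pre > -8]
22. n11.acc = 12  [12]
23. n12.env = 0  [terminal]
24. n13.idx = 20  [20]
25. n14.depth = 19  [terminal]
26. n13.live = true  [g.depth == 19]
27. n13.fin = 16  [16]
28. n11.idx = 22  [B.acc + 10]
29. n10.key = true  [C.pre > -8]
30. n10.wid = 13  [C.pre + B.idx - 2]
31. n10.sig = -7  [C.pre + B.idx - 22]
32. n0.live = false  [C.key == false]
33. n0.fin = -2  [C.wid - 15]

-2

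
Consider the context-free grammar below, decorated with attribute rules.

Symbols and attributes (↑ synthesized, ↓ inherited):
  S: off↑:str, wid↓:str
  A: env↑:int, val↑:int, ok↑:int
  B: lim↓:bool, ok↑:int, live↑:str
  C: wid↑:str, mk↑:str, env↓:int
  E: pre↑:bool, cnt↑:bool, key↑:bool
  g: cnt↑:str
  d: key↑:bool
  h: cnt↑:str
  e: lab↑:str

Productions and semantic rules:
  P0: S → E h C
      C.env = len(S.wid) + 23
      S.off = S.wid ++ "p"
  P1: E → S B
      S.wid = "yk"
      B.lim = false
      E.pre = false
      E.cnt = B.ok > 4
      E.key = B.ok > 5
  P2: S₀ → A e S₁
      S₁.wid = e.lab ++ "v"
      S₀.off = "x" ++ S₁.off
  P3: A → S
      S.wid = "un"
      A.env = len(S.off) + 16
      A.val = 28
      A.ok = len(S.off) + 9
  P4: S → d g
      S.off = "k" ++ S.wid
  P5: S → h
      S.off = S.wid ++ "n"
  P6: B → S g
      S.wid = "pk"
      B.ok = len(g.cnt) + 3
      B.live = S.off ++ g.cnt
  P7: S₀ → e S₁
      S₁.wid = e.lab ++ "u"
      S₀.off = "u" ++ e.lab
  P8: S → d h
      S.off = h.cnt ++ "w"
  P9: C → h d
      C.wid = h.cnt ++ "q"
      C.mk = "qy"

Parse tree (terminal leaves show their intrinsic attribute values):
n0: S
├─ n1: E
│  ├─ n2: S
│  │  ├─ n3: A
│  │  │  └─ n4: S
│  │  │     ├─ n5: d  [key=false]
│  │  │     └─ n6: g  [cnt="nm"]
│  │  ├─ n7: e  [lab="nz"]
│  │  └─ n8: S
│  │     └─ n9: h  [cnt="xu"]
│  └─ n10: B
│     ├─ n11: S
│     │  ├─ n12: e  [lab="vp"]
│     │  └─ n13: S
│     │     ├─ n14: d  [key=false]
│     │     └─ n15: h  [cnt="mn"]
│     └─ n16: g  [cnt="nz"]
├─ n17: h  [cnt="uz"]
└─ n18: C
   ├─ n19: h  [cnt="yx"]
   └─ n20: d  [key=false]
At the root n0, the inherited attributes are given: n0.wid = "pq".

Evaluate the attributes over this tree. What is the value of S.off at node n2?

1. n0.wid = "pq"  [given at root]
2. n2.wid = "yk"  ["yk"]
3. n4.wid = "un"  ["un"]
4. n5.key = false  [terminal]
5. n6.cnt = "nm"  [terminal]
6. n4.off = "kun"  ["k" ++ S.wid]
7. n3.env = 19  [len(S.off) + 16]
8. n3.val = 28  [28]
9. n3.ok = 12  [len(S.off) + 9]
10. n7.lab = "nz"  [terminal]
11. n8.wid = "nzv"  [e.lab ++ "v"]
12. n9.cnt = "xu"  [terminal]
13. n8.off = "nzvn"  [S.wid ++ "n"]
14. n2.off = "xnzvn"  ["x" ++ S₁.off]
15. n10.lim = false  [false]
16. n11.wid = "pk"  ["pk"]
17. n12.lab = "vp"  [terminal]
18. n13.wid = "vpu"  [e.lab ++ "u"]
19. n14.key = false  [terminal]
20. n15.cnt = "mn"  [terminal]
21. n13.off = "mnw"  [h.cnt ++ "w"]
22. n11.off = "uvp"  ["u" ++ e.lab]
23. n16.cnt = "nz"  [terminal]
24. n10.ok = 5  [len(g.cnt) + 3]
25. n10.live = "uvpnz"  [S.off ++ g.cnt]
26. n1.pre = false  [false]
27. n1.cnt = true  [B.ok > 4]
28. n1.key = false  [B.ok > 5]
29. n17.cnt = "uz"  [terminal]
30. n18.env = 25  [len(S.wid) + 23]
31. n19.cnt = "yx"  [terminal]
32. n20.key = false  [terminal]
33. n18.wid = "yxq"  [h.cnt ++ "q"]
34. n18.mk = "qy"  ["qy"]
35. n0.off = "pqp"  [S.wid ++ "p"]

"xnzvn"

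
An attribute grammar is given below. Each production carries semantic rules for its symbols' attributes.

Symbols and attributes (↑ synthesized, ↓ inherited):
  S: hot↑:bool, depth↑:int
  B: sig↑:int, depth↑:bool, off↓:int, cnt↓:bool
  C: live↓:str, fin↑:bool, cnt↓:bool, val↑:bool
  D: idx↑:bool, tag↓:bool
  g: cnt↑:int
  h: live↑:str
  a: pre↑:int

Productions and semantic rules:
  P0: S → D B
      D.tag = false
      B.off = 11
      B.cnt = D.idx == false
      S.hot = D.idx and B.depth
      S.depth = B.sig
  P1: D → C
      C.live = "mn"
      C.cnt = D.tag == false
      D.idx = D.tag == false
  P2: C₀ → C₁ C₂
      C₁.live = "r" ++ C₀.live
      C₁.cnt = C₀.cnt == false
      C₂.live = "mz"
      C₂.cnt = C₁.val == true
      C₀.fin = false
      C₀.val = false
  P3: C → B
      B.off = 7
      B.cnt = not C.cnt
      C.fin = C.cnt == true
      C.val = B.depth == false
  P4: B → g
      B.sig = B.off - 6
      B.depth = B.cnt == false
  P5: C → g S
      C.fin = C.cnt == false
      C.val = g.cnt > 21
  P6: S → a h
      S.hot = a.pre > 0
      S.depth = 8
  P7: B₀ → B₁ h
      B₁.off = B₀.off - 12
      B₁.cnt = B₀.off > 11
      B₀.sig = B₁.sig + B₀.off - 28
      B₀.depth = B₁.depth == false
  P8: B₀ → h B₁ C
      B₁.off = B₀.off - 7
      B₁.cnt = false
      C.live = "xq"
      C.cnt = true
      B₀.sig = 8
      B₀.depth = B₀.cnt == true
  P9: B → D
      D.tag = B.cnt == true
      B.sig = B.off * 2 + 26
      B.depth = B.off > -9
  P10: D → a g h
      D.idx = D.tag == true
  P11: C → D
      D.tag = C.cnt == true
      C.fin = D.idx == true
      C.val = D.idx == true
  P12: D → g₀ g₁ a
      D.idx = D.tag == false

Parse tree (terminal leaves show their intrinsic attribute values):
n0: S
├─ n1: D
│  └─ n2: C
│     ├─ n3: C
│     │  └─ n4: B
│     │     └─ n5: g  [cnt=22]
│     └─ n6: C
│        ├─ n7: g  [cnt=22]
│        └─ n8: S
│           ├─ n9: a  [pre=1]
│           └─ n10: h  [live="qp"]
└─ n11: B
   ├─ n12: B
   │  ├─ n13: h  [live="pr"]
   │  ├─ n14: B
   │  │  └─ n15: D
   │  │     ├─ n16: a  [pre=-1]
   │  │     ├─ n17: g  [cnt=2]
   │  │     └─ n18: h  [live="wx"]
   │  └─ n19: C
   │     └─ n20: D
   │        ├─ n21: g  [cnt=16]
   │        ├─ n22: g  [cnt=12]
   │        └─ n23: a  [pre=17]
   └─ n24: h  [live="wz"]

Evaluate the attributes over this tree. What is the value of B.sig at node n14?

10

1. n1.tag = false  [false]
2. n2.live = "mn"  ["mn"]
3. n2.cnt = true  [D.tag == false]
4. n3.live = "rmn"  ["r" ++ C₀.live]
5. n3.cnt = false  [C₀.cnt == false]
6. n4.off = 7  [7]
7. n4.cnt = true  [not C.cnt]
8. n5.cnt = 22  [terminal]
9. n4.sig = 1  [B.off - 6]
10. n4.depth = false  [B.cnt == false]
11. n3.fin = false  [C.cnt == true]
12. n3.val = true  [B.depth == false]
13. n6.live = "mz"  ["mz"]
14. n6.cnt = true  [C₁.val == true]
15. n7.cnt = 22  [terminal]
16. n9.pre = 1  [terminal]
17. n10.live = "qp"  [terminal]
18. n8.hot = true  [a.pre > 0]
19. n8.depth = 8  [8]
20. n6.fin = false  [C.cnt == false]
21. n6.val = true  [g.cnt > 21]
22. n2.fin = false  [false]
23. n2.val = false  [false]
24. n1.idx = true  [D.tag == false]
25. n11.off = 11  [11]
26. n11.cnt = false  [D.idx == false]
27. n12.off = -1  [B₀.off - 12]
28. n12.cnt = false  [B₀.off > 11]
29. n13.live = "pr"  [terminal]
30. n14.off = -8  [B₀.off - 7]
31. n14.cnt = false  [false]
32. n15.tag = false  [B.cnt == true]
33. n16.pre = -1  [terminal]
34. n17.cnt = 2  [terminal]
35. n18.live = "wx"  [terminal]
36. n15.idx = false  [D.tag == true]
37. n14.sig = 10  [B.off * 2 + 26]
38. n14.depth = true  [B.off > -9]
39. n19.live = "xq"  ["xq"]
40. n19.cnt = true  [true]
41. n20.tag = true  [C.cnt == true]
42. n21.cnt = 16  [terminal]
43. n22.cnt = 12  [terminal]
44. n23.pre = 17  [terminal]
45. n20.idx = false  [D.tag == false]
46. n19.fin = false  [D.idx == true]
47. n19.val = false  [D.idx == true]
48. n12.sig = 8  [8]
49. n12.depth = false  [B₀.cnt == true]
50. n24.live = "wz"  [terminal]
51. n11.sig = -9  [B₁.sig + B₀.off - 28]
52. n11.depth = true  [B₁.depth == false]
53. n0.hot = true  [D.idx and B.depth]
54. n0.depth = -9  [B.sig]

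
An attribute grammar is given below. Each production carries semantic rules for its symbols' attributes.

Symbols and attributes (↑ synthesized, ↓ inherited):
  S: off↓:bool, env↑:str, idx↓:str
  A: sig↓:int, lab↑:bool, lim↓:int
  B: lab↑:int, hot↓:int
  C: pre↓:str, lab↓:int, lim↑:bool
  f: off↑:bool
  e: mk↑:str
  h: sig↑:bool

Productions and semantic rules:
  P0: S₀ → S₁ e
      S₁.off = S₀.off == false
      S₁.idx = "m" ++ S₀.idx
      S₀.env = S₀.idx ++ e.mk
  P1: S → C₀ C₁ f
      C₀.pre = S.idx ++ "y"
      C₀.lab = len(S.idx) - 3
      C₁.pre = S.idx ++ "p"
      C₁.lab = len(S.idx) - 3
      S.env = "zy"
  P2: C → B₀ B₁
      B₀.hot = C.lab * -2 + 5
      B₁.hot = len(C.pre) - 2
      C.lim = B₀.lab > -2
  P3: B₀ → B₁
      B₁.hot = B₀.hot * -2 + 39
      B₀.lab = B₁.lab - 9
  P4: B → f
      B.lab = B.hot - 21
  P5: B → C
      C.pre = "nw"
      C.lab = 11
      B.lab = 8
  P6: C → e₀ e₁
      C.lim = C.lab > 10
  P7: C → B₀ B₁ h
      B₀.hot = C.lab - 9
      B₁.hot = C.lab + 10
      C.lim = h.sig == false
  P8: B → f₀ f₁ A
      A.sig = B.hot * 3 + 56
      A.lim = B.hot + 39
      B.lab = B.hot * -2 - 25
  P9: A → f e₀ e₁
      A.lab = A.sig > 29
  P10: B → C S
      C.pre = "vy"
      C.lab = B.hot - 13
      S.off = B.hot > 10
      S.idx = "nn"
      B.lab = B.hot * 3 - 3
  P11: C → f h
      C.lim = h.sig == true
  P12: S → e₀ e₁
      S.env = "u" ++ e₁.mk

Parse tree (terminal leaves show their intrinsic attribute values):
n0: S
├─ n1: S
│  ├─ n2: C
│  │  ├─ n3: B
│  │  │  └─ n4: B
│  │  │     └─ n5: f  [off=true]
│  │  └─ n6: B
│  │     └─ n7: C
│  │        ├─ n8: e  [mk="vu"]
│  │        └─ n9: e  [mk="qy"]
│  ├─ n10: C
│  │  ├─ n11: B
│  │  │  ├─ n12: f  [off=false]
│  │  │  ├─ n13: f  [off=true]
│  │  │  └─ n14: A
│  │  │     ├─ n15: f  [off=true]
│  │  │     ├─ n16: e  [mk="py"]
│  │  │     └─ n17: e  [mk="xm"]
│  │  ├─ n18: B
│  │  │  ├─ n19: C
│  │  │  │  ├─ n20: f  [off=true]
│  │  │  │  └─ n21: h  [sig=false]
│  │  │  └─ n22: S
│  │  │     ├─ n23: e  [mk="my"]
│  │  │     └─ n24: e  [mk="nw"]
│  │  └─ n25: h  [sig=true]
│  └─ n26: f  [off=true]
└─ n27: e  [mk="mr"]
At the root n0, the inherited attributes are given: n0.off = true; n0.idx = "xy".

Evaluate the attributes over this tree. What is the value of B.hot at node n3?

5

1. n0.off = true  [given at root]
2. n0.idx = "xy"  [given at root]
3. n1.off = false  [S₀.off == false]
4. n1.idx = "mxy"  ["m" ++ S₀.idx]
5. n2.pre = "mxyy"  [S.idx ++ "y"]
6. n2.lab = 0  [len(S.idx) - 3]
7. n3.hot = 5  [C.lab * -2 + 5]
8. n4.hot = 29  [B₀.hot * -2 + 39]
9. n5.off = true  [terminal]
10. n4.lab = 8  [B.hot - 21]
11. n3.lab = -1  [B₁.lab - 9]
12. n6.hot = 2  [len(C.pre) - 2]
13. n7.pre = "nw"  ["nw"]
14. n7.lab = 11  [11]
15. n8.mk = "vu"  [terminal]
16. n9.mk = "qy"  [terminal]
17. n7.lim = true  [C.lab > 10]
18. n6.lab = 8  [8]
19. n2.lim = true  [B₀.lab > -2]
20. n10.pre = "mxyp"  [S.idx ++ "p"]
21. n10.lab = 0  [len(S.idx) - 3]
22. n11.hot = -9  [C.lab - 9]
23. n12.off = false  [terminal]
24. n13.off = true  [terminal]
25. n14.sig = 29  [B.hot * 3 + 56]
26. n14.lim = 30  [B.hot + 39]
27. n15.off = true  [terminal]
28. n16.mk = "py"  [terminal]
29. n17.mk = "xm"  [terminal]
30. n14.lab = false  [A.sig > 29]
31. n11.lab = -7  [B.hot * -2 - 25]
32. n18.hot = 10  [C.lab + 10]
33. n19.pre = "vy"  ["vy"]
34. n19.lab = -3  [B.hot - 13]
35. n20.off = true  [terminal]
36. n21.sig = false  [terminal]
37. n19.lim = false  [h.sig == true]
38. n22.off = false  [B.hot > 10]
39. n22.idx = "nn"  ["nn"]
40. n23.mk = "my"  [terminal]
41. n24.mk = "nw"  [terminal]
42. n22.env = "unw"  ["u" ++ e₁.mk]
43. n18.lab = 27  [B.hot * 3 - 3]
44. n25.sig = true  [terminal]
45. n10.lim = false  [h.sig == false]
46. n26.off = true  [terminal]
47. n1.env = "zy"  ["zy"]
48. n27.mk = "mr"  [terminal]
49. n0.env = "xymr"  [S₀.idx ++ e.mk]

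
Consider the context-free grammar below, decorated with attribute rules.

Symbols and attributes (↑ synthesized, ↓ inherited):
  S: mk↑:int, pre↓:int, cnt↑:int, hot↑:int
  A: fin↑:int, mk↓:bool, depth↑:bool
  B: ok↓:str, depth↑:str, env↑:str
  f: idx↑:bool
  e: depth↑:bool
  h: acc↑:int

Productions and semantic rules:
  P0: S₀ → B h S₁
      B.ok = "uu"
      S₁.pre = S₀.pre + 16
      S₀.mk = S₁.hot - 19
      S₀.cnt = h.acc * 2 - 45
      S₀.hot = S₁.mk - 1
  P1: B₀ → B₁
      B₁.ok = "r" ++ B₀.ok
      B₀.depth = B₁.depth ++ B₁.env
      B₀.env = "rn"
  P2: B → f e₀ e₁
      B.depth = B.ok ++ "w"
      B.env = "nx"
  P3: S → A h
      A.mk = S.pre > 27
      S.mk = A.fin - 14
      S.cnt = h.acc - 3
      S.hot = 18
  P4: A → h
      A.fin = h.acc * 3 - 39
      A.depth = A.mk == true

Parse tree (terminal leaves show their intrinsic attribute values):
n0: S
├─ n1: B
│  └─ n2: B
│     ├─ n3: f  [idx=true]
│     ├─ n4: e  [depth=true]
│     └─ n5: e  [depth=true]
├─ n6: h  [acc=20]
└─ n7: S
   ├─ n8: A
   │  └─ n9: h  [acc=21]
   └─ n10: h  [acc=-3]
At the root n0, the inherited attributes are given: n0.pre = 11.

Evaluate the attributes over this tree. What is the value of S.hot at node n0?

9

1. n0.pre = 11  [given at root]
2. n1.ok = "uu"  ["uu"]
3. n2.ok = "ruu"  ["r" ++ B₀.ok]
4. n3.idx = true  [terminal]
5. n4.depth = true  [terminal]
6. n5.depth = true  [terminal]
7. n2.depth = "ruuw"  [B.ok ++ "w"]
8. n2.env = "nx"  ["nx"]
9. n1.depth = "ruuwnx"  [B₁.depth ++ B₁.env]
10. n1.env = "rn"  ["rn"]
11. n6.acc = 20  [terminal]
12. n7.pre = 27  [S₀.pre + 16]
13. n8.mk = false  [S.pre > 27]
14. n9.acc = 21  [terminal]
15. n8.fin = 24  [h.acc * 3 - 39]
16. n8.depth = false  [A.mk == true]
17. n10.acc = -3  [terminal]
18. n7.mk = 10  [A.fin - 14]
19. n7.cnt = -6  [h.acc - 3]
20. n7.hot = 18  [18]
21. n0.mk = -1  [S₁.hot - 19]
22. n0.cnt = -5  [h.acc * 2 - 45]
23. n0.hot = 9  [S₁.mk - 1]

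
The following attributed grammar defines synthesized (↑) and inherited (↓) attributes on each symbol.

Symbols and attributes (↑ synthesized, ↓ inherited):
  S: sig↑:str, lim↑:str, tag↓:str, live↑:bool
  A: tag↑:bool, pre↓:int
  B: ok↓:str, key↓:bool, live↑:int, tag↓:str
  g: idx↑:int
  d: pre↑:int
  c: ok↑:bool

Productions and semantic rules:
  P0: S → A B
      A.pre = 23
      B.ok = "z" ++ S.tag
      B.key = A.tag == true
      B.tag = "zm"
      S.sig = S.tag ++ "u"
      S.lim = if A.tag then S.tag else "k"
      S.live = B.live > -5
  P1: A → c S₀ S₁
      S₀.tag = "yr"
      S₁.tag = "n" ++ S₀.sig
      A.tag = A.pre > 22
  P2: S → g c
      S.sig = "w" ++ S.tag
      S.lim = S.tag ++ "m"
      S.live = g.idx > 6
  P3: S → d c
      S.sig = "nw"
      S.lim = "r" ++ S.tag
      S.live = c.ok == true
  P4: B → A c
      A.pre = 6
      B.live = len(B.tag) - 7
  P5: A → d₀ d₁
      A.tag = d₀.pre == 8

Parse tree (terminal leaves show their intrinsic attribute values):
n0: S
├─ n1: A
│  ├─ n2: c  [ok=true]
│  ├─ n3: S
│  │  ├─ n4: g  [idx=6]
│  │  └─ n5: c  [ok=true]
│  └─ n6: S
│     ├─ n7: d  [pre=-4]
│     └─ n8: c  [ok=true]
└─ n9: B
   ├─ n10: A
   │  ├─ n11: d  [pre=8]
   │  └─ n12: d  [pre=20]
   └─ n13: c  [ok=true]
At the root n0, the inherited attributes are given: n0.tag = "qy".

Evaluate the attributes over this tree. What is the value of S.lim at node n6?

1. n0.tag = "qy"  [given at root]
2. n1.pre = 23  [23]
3. n2.ok = true  [terminal]
4. n3.tag = "yr"  ["yr"]
5. n4.idx = 6  [terminal]
6. n5.ok = true  [terminal]
7. n3.sig = "wyr"  ["w" ++ S.tag]
8. n3.lim = "yrm"  [S.tag ++ "m"]
9. n3.live = false  [g.idx > 6]
10. n6.tag = "nwyr"  ["n" ++ S₀.sig]
11. n7.pre = -4  [terminal]
12. n8.ok = true  [terminal]
13. n6.sig = "nw"  ["nw"]
14. n6.lim = "rnwyr"  ["r" ++ S.tag]
15. n6.live = true  [c.ok == true]
16. n1.tag = true  [A.pre > 22]
17. n9.ok = "zqy"  ["z" ++ S.tag]
18. n9.key = true  [A.tag == true]
19. n9.tag = "zm"  ["zm"]
20. n10.pre = 6  [6]
21. n11.pre = 8  [terminal]
22. n12.pre = 20  [terminal]
23. n10.tag = true  [d₀.pre == 8]
24. n13.ok = true  [terminal]
25. n9.live = -5  [len(B.tag) - 7]
26. n0.sig = "qyu"  [S.tag ++ "u"]
27. n0.lim = "qy"  [if A.tag then S.tag else "k"]
28. n0.live = false  [B.live > -5]

"rnwyr"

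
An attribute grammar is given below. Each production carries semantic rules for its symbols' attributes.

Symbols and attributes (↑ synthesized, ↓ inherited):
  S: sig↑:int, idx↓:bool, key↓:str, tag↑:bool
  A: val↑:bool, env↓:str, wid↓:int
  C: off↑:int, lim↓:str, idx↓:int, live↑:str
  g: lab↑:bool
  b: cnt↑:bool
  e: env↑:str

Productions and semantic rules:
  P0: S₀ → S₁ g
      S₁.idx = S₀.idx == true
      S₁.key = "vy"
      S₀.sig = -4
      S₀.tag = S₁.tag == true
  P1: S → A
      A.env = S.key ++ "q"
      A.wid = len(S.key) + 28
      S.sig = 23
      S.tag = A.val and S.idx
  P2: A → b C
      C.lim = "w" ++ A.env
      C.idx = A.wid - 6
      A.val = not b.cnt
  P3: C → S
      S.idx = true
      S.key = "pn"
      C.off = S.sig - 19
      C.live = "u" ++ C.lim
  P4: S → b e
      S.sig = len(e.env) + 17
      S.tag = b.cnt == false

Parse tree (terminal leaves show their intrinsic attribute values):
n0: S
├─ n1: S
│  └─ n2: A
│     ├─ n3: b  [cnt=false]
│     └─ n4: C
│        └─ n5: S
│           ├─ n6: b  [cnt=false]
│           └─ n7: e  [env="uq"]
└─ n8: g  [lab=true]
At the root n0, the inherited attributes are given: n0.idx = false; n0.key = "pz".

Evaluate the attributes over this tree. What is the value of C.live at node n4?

1. n0.idx = false  [given at root]
2. n0.key = "pz"  [given at root]
3. n1.idx = false  [S₀.idx == true]
4. n1.key = "vy"  ["vy"]
5. n2.env = "vyq"  [S.key ++ "q"]
6. n2.wid = 30  [len(S.key) + 28]
7. n3.cnt = false  [terminal]
8. n4.lim = "wvyq"  ["w" ++ A.env]
9. n4.idx = 24  [A.wid - 6]
10. n5.idx = true  [true]
11. n5.key = "pn"  ["pn"]
12. n6.cnt = false  [terminal]
13. n7.env = "uq"  [terminal]
14. n5.sig = 19  [len(e.env) + 17]
15. n5.tag = true  [b.cnt == false]
16. n4.off = 0  [S.sig - 19]
17. n4.live = "uwvyq"  ["u" ++ C.lim]
18. n2.val = true  [not b.cnt]
19. n1.sig = 23  [23]
20. n1.tag = false  [A.val and S.idx]
21. n8.lab = true  [terminal]
22. n0.sig = -4  [-4]
23. n0.tag = false  [S₁.tag == true]

"uwvyq"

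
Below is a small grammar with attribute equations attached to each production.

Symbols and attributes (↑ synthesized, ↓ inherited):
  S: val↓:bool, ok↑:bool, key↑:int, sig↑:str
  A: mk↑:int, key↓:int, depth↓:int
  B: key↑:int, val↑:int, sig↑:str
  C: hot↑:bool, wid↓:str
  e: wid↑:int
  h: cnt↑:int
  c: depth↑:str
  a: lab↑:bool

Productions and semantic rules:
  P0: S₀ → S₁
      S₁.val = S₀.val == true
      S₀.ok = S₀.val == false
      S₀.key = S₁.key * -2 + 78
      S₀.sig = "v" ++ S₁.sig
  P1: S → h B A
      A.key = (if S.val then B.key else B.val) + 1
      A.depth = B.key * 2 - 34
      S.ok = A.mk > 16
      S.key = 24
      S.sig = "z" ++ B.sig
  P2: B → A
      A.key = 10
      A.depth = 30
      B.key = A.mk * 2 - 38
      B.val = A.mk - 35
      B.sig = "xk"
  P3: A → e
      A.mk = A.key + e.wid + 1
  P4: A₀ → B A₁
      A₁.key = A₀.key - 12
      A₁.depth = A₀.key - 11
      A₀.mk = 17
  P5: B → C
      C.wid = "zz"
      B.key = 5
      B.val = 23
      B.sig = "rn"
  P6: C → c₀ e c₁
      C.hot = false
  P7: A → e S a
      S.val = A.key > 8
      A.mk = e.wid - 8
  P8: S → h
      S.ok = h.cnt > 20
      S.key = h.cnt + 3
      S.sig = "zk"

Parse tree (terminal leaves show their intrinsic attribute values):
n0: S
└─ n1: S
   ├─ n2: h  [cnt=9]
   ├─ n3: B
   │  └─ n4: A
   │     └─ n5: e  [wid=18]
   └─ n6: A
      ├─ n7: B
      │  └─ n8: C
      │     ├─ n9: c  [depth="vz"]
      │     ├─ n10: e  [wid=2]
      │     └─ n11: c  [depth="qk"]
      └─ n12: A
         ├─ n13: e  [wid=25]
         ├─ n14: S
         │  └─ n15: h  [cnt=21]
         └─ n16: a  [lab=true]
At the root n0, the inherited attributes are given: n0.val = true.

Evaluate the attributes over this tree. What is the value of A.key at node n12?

1. n0.val = true  [given at root]
2. n1.val = true  [S₀.val == true]
3. n2.cnt = 9  [terminal]
4. n4.key = 10  [10]
5. n4.depth = 30  [30]
6. n5.wid = 18  [terminal]
7. n4.mk = 29  [A.key + e.wid + 1]
8. n3.key = 20  [A.mk * 2 - 38]
9. n3.val = -6  [A.mk - 35]
10. n3.sig = "xk"  ["xk"]
11. n6.key = 21  [(if S.val then B.key else B.val) + 1]
12. n6.depth = 6  [B.key * 2 - 34]
13. n8.wid = "zz"  ["zz"]
14. n9.depth = "vz"  [terminal]
15. n10.wid = 2  [terminal]
16. n11.depth = "qk"  [terminal]
17. n8.hot = false  [false]
18. n7.key = 5  [5]
19. n7.val = 23  [23]
20. n7.sig = "rn"  ["rn"]
21. n12.key = 9  [A₀.key - 12]
22. n12.depth = 10  [A₀.key - 11]
23. n13.wid = 25  [terminal]
24. n14.val = true  [A.key > 8]
25. n15.cnt = 21  [terminal]
26. n14.ok = true  [h.cnt > 20]
27. n14.key = 24  [h.cnt + 3]
28. n14.sig = "zk"  ["zk"]
29. n16.lab = true  [terminal]
30. n12.mk = 17  [e.wid - 8]
31. n6.mk = 17  [17]
32. n1.ok = true  [A.mk > 16]
33. n1.key = 24  [24]
34. n1.sig = "zxk"  ["z" ++ B.sig]
35. n0.ok = false  [S₀.val == false]
36. n0.key = 30  [S₁.key * -2 + 78]
37. n0.sig = "vzxk"  ["v" ++ S₁.sig]

9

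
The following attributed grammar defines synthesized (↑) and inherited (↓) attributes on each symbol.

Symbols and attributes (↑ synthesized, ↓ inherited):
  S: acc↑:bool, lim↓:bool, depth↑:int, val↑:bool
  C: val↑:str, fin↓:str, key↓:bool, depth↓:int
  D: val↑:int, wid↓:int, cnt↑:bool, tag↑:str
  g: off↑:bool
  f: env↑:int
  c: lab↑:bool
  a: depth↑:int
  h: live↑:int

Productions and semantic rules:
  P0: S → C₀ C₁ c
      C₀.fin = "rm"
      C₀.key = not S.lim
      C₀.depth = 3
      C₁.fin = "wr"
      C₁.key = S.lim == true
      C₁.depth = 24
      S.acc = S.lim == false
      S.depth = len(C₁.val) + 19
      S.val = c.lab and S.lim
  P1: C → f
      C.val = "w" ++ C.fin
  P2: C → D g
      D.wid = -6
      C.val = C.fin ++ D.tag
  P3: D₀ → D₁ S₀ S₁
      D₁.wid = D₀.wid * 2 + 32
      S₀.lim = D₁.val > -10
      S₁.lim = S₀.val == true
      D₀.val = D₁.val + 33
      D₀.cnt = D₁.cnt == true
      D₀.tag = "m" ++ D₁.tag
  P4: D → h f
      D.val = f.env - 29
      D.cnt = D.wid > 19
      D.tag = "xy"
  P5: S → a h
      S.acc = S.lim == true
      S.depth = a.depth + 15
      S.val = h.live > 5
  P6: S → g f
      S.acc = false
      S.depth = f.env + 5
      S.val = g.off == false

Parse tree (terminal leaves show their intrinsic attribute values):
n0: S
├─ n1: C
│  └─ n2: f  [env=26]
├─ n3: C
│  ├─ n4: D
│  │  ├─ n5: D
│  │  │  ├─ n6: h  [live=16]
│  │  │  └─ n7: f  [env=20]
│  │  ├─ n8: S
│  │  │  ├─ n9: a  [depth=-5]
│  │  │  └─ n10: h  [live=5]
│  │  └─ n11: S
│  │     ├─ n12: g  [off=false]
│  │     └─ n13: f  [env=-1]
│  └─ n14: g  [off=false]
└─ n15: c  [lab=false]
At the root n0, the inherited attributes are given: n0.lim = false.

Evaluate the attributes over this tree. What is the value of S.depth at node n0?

1. n0.lim = false  [given at root]
2. n1.fin = "rm"  ["rm"]
3. n1.key = true  [not S.lim]
4. n1.depth = 3  [3]
5. n2.env = 26  [terminal]
6. n1.val = "wrm"  ["w" ++ C.fin]
7. n3.fin = "wr"  ["wr"]
8. n3.key = false  [S.lim == true]
9. n3.depth = 24  [24]
10. n4.wid = -6  [-6]
11. n5.wid = 20  [D₀.wid * 2 + 32]
12. n6.live = 16  [terminal]
13. n7.env = 20  [terminal]
14. n5.val = -9  [f.env - 29]
15. n5.cnt = true  [D.wid > 19]
16. n5.tag = "xy"  ["xy"]
17. n8.lim = true  [D₁.val > -10]
18. n9.depth = -5  [terminal]
19. n10.live = 5  [terminal]
20. n8.acc = true  [S.lim == true]
21. n8.depth = 10  [a.depth + 15]
22. n8.val = false  [h.live > 5]
23. n11.lim = false  [S₀.val == true]
24. n12.off = false  [terminal]
25. n13.env = -1  [terminal]
26. n11.acc = false  [false]
27. n11.depth = 4  [f.env + 5]
28. n11.val = true  [g.off == false]
29. n4.val = 24  [D₁.val + 33]
30. n4.cnt = true  [D₁.cnt == true]
31. n4.tag = "mxy"  ["m" ++ D₁.tag]
32. n14.off = false  [terminal]
33. n3.val = "wrmxy"  [C.fin ++ D.tag]
34. n15.lab = false  [terminal]
35. n0.acc = true  [S.lim == false]
36. n0.depth = 24  [len(C₁.val) + 19]
37. n0.val = false  [c.lab and S.lim]

24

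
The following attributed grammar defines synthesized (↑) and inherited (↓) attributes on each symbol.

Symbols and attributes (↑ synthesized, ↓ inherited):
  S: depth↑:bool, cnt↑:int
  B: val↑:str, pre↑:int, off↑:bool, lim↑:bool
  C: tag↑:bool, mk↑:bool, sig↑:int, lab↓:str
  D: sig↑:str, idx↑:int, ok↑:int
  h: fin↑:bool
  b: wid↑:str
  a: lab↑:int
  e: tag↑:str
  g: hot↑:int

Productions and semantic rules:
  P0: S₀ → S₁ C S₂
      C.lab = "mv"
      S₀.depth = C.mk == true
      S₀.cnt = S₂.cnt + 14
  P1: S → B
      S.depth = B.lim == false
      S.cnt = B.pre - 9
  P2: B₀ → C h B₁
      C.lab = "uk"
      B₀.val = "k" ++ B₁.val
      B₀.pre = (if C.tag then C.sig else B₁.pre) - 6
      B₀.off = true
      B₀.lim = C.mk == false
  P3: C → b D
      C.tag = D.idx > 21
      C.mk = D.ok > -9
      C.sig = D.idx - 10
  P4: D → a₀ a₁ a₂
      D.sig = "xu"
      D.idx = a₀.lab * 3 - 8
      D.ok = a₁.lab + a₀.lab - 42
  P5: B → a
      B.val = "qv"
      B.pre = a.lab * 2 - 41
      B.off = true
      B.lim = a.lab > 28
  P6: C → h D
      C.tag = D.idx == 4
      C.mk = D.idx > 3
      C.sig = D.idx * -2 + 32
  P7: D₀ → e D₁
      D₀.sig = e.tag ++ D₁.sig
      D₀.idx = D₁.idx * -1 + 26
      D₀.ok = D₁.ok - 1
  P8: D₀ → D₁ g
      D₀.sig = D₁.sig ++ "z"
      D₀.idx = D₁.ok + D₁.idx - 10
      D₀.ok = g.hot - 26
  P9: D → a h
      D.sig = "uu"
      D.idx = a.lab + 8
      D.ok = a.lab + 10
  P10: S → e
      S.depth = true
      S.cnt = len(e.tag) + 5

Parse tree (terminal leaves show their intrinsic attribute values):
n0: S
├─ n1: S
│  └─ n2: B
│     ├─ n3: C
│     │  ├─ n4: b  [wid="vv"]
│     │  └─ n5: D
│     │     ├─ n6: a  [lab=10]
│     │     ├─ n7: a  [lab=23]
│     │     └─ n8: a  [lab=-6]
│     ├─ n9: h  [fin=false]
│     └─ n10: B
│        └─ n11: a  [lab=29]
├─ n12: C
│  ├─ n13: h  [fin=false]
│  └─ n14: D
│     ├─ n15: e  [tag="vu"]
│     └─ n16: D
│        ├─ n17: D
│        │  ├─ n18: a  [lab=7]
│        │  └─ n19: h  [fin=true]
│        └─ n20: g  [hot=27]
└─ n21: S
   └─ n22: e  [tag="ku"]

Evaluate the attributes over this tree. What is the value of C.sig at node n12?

1. n3.lab = "uk"  ["uk"]
2. n4.wid = "vv"  [terminal]
3. n6.lab = 10  [terminal]
4. n7.lab = 23  [terminal]
5. n8.lab = -6  [terminal]
6. n5.sig = "xu"  ["xu"]
7. n5.idx = 22  [a₀.lab * 3 - 8]
8. n5.ok = -9  [a₁.lab + a₀.lab - 42]
9. n3.tag = true  [D.idx > 21]
10. n3.mk = false  [D.ok > -9]
11. n3.sig = 12  [D.idx - 10]
12. n9.fin = false  [terminal]
13. n11.lab = 29  [terminal]
14. n10.val = "qv"  ["qv"]
15. n10.pre = 17  [a.lab * 2 - 41]
16. n10.off = true  [true]
17. n10.lim = true  [a.lab > 28]
18. n2.val = "kqv"  ["k" ++ B₁.val]
19. n2.pre = 6  [(if C.tag then C.sig else B₁.pre) - 6]
20. n2.off = true  [true]
21. n2.lim = true  [C.mk == false]
22. n1.depth = false  [B.lim == false]
23. n1.cnt = -3  [B.pre - 9]
24. n12.lab = "mv"  ["mv"]
25. n13.fin = false  [terminal]
26. n15.tag = "vu"  [terminal]
27. n18.lab = 7  [terminal]
28. n19.fin = true  [terminal]
29. n17.sig = "uu"  ["uu"]
30. n17.idx = 15  [a.lab + 8]
31. n17.ok = 17  [a.lab + 10]
32. n20.hot = 27  [terminal]
33. n16.sig = "uuz"  [D₁.sig ++ "z"]
34. n16.idx = 22  [D₁.ok + D₁.idx - 10]
35. n16.ok = 1  [g.hot - 26]
36. n14.sig = "vuuuz"  [e.tag ++ D₁.sig]
37. n14.idx = 4  [D₁.idx * -1 + 26]
38. n14.ok = 0  [D₁.ok - 1]
39. n12.tag = true  [D.idx == 4]
40. n12.mk = true  [D.idx > 3]
41. n12.sig = 24  [D.idx * -2 + 32]
42. n22.tag = "ku"  [terminal]
43. n21.depth = true  [true]
44. n21.cnt = 7  [len(e.tag) + 5]
45. n0.depth = true  [C.mk == true]
46. n0.cnt = 21  [S₂.cnt + 14]

24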